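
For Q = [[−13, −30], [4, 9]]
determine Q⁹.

tr Q = −4 and det Q = 3, so the characteristic polynomial is λ² − (−4)λ + (3) with roots −3 and −1.
Eigenvectors give P = [[−3, −5], [1, 2]] with P⁻¹ = [[−2, −5], [1, 3]], and Q = P·diag(−3, −1)·P⁻¹.
Then Q⁹ = P·diag(−19683, −1)·P⁻¹ = [[59049, 5], [−19683, −2]] · [[−2, −5], [1, 3]] = [[−118093, −295230], [39364, 98409]].

[[−118093, −295230], [39364, 98409]]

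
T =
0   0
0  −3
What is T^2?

[[0, 0], [0, 9]]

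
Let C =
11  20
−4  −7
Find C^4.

[[401, 800], [−160, −319]]

tr C = 4 and det C = 3, so the characteristic polynomial is λ² − (4)λ + (3) with roots 3 and 1.
Eigenvectors give P = [[5, −2], [−2, 1]] with P⁻¹ = [[1, 2], [2, 5]], and C = P·diag(3, 1)·P⁻¹.
Then C^4 = P·diag(81, 1)·P⁻¹ = [[405, −2], [−162, 1]] · [[1, 2], [2, 5]] = [[401, 800], [−160, −319]].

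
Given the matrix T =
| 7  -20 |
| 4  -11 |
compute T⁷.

tr T = -4 and det T = 3, so the characteristic polynomial is λ² − (-4)λ + (3) with roots -1 and -3.
Eigenvectors give P = [[5, 2], [2, 1]] with P⁻¹ = [[1, -2], [-2, 5]], and T = P·diag(-1, -3)·P⁻¹.
Then T⁷ = P·diag(-1, -2187)·P⁻¹ = [[-5, -4374], [-2, -2187]] · [[1, -2], [-2, 5]] = [[8743, -21860], [4372, -10931]].

[[8743, -21860], [4372, -10931]]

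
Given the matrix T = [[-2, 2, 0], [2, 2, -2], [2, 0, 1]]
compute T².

[[8, 0, -4], [-4, 8, -6], [-2, 4, 1]]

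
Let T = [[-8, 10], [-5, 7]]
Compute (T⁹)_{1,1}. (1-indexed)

-39878

tr T = -1 and det T = -6, so the characteristic polynomial is λ² − (-1)λ + (-6) with roots -3 and 2.
Eigenvectors give P = [[-2, -1], [-1, -1]] with P⁻¹ = [[-1, 1], [1, -2]], and T = P·diag(-3, 2)·P⁻¹.
Then T⁹ = P·diag(-19683, 512)·P⁻¹ = [[39366, -512], [19683, -512]] · [[-1, 1], [1, -2]] = [[-39878, 40390], [-20195, 20707]].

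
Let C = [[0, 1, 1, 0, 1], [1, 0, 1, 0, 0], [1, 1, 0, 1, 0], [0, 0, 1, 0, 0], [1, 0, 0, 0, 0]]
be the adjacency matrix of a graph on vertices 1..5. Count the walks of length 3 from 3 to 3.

2

The number of length-3 walks from vertex 3 to vertex 3 is entry (3,3) of C³, where C is the adjacency matrix.
C² = [[3, 1, 1, 1, 0], [1, 2, 1, 1, 1], [1, 1, 3, 0, 1], [1, 1, 0, 1, 0], [0, 1, 1, 0, 1]]
C³ = [[2, 4, 5, 1, 3], [4, 2, 4, 1, 1], [5, 4, 2, 3, 1], [1, 1, 3, 0, 1], [3, 1, 1, 1, 0]]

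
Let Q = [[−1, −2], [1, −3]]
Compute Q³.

[[9, −22], [11, −13]]

Q² = [[−1, 8], [−4, 7]]
Q³ = [[9, −22], [11, −13]]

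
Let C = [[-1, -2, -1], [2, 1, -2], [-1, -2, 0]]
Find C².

[[-2, 2, 5], [2, 1, -4], [-3, 0, 5]]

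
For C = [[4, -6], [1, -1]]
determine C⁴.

[[46, -90], [15, -29]]

tr C = 3 and det C = 2, so the characteristic polynomial is λ² − (3)λ + (2) with roots 1 and 2.
Eigenvectors give P = [[-2, 3], [-1, 1]] with P⁻¹ = [[1, -3], [1, -2]], and C = P·diag(1, 2)·P⁻¹.
Then C⁴ = P·diag(1, 16)·P⁻¹ = [[-2, 48], [-1, 16]] · [[1, -3], [1, -2]] = [[46, -90], [15, -29]].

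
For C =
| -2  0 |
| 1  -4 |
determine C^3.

[[-8, 0], [28, -64]]

C^2 = [[4, 0], [-6, 16]]
C^3 = [[-8, 0], [28, -64]]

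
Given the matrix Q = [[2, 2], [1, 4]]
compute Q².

[[6, 12], [6, 18]]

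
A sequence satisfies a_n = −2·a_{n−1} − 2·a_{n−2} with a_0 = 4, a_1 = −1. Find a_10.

−96

With companion matrix B = [[−2, −2], [1, 0]], [a_n, a_{n−1}]ᵀ = B·[a_{n−1}, a_{n−2}]ᵀ, so [a_10, a_9]ᵀ = B⁹·[a_1, a_0]ᵀ.
B⁹ = [[−32, −32], [16, 0]], giving [a_10, a_9]ᵀ = [[−96], [−16]].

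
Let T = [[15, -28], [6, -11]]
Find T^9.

[[137775, -275548], [59046, -118091]]

tr T = 4 and det T = 3, so the characteristic polynomial is λ² − (4)λ + (3) with roots 1 and 3.
Eigenvectors give P = [[2, 7], [1, 3]] with P⁻¹ = [[-3, 7], [1, -2]], and T = P·diag(1, 3)·P⁻¹.
Then T^9 = P·diag(1, 19683)·P⁻¹ = [[2, 137781], [1, 59049]] · [[-3, 7], [1, -2]] = [[137775, -275548], [59046, -118091]].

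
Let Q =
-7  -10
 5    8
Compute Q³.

tr Q = 1 and det Q = -6, so the characteristic polynomial is λ² − (1)λ + (-6) with roots -2 and 3.
Eigenvectors give P = [[-2, -1], [1, 1]] with P⁻¹ = [[-1, -1], [1, 2]], and Q = P·diag(-2, 3)·P⁻¹.
Then Q³ = P·diag(-8, 27)·P⁻¹ = [[16, -27], [-8, 27]] · [[-1, -1], [1, 2]] = [[-43, -70], [35, 62]].

[[-43, -70], [35, 62]]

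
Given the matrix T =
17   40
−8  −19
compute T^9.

[[78737, 196840], [−39368, −98419]]

tr T = −2 and det T = −3, so the characteristic polynomial is λ² − (−2)λ + (−3) with roots −3 and 1.
Eigenvectors give P = [[−2, 5], [1, −2]] with P⁻¹ = [[2, 5], [1, 2]], and T = P·diag(−3, 1)·P⁻¹.
Then T^9 = P·diag(−19683, 1)·P⁻¹ = [[39366, 5], [−19683, −2]] · [[2, 5], [1, 2]] = [[78737, 196840], [−39368, −98419]].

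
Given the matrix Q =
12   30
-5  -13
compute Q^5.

tr Q = -1 and det Q = -6, so the characteristic polynomial is λ² − (-1)λ + (-6) with roots 2 and -3.
Eigenvectors give P = [[3, -2], [-1, 1]] with P⁻¹ = [[1, 2], [1, 3]], and Q = P·diag(2, -3)·P⁻¹.
Then Q^5 = P·diag(32, -243)·P⁻¹ = [[96, 486], [-32, -243]] · [[1, 2], [1, 3]] = [[582, 1650], [-275, -793]].

[[582, 1650], [-275, -793]]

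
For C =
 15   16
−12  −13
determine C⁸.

[[26241, 26240], [−19680, −19679]]

tr C = 2 and det C = −3, so the characteristic polynomial is λ² − (2)λ + (−3) with roots −1 and 3.
Eigenvectors give P = [[−1, 4], [1, −3]] with P⁻¹ = [[3, 4], [1, 1]], and C = P·diag(−1, 3)·P⁻¹.
Then C⁸ = P·diag(1, 6561)·P⁻¹ = [[−1, 26244], [1, −19683]] · [[3, 4], [1, 1]] = [[26241, 26240], [−19680, −19679]].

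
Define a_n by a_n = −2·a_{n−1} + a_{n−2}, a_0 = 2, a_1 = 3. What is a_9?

2139

With companion matrix Q = [[−2, 1], [1, 0]], [a_n, a_{n−1}]ᵀ = Q·[a_{n−1}, a_{n−2}]ᵀ, so [a_9, a_8]ᵀ = Q^8·[a_1, a_0]ᵀ.
Q^8 = [[985, −408], [−408, 169]], giving [a_9, a_8]ᵀ = [[2139], [−886]].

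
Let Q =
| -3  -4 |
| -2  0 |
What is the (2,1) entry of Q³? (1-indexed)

Q² = [[17, 12], [6, 8]]
Q³ = [[-75, -68], [-34, -24]]

-34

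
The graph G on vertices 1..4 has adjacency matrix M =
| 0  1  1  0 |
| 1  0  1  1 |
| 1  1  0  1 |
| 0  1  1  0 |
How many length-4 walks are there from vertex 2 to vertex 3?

14

The number of length-4 walks from vertex 2 to vertex 3 is entry (2,3) of M⁴, where M is the adjacency matrix.
M² = [[2, 1, 1, 2], [1, 3, 2, 1], [1, 2, 3, 1], [2, 1, 1, 2]]
M³ = [[2, 5, 5, 2], [5, 4, 5, 5], [5, 5, 4, 5], [2, 5, 5, 2]]
M⁴ = [[10, 9, 9, 10], [9, 15, 14, 9], [9, 14, 15, 9], [10, 9, 9, 10]]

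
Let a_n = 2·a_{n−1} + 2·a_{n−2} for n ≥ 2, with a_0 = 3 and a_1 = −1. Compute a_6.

With companion matrix A = [[2, 2], [1, 0]], [a_n, a_{n−1}]ᵀ = A·[a_{n−1}, a_{n−2}]ᵀ, so [a_6, a_5]ᵀ = A^5·[a_1, a_0]ᵀ.
A^5 = [[120, 88], [44, 32]], giving [a_6, a_5]ᵀ = [[144], [52]].

144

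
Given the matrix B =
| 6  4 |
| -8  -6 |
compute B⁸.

[[256, 0], [0, 256]]

tr B = 0 and det B = -4, so the characteristic polynomial is λ² − (0)λ + (-4) with roots 2 and -2.
Eigenvectors give P = [[-1, -1], [1, 2]] with P⁻¹ = [[-2, -1], [1, 1]], and B = P·diag(2, -2)·P⁻¹.
Then B⁸ = P·diag(256, 256)·P⁻¹ = [[-256, -256], [256, 512]] · [[-2, -1], [1, 1]] = [[256, 0], [0, 256]].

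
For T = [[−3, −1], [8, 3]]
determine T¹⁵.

[[−3, −1], [8, 3]]

T² = I (check: tr T = 0 and det T = −1), so T¹⁵ = T since 15 is odd.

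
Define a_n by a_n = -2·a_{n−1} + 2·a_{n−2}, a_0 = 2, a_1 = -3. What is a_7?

-1464

With companion matrix M = [[-2, 2], [1, 0]], [a_n, a_{n−1}]ᵀ = M·[a_{n−1}, a_{n−2}]ᵀ, so [a_7, a_6]ᵀ = M⁶·[a_1, a_0]ᵀ.
M⁶ = [[328, -240], [-120, 88]], giving [a_7, a_6]ᵀ = [[-1464], [536]].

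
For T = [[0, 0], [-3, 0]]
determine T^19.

T is strictly triangular, hence nilpotent: T^2 = 0, so T^19 = 0.

[[0, 0], [0, 0]]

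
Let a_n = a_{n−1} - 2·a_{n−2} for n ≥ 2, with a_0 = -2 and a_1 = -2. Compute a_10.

-46

With companion matrix T = [[1, -2], [1, 0]], [a_n, a_{n−1}]ᵀ = T·[a_{n−1}, a_{n−2}]ᵀ, so [a_10, a_9]ᵀ = T⁹·[a_1, a_0]ᵀ.
T⁹ = [[-11, 34], [-17, 6]], giving [a_10, a_9]ᵀ = [[-46], [22]].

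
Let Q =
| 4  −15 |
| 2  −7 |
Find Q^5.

[[154, −465], [62, −187]]

tr Q = −3 and det Q = 2, so the characteristic polynomial is λ² − (−3)λ + (2) with roots −2 and −1.
Eigenvectors give P = [[5, −3], [2, −1]] with P⁻¹ = [[−1, 3], [−2, 5]], and Q = P·diag(−2, −1)·P⁻¹.
Then Q^5 = P·diag(−32, −1)·P⁻¹ = [[−160, 3], [−64, 1]] · [[−1, 3], [−2, 5]] = [[154, −465], [62, −187]].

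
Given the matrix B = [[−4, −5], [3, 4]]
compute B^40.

[[1, 0], [0, 1]]

B² = I (check: tr B = 0 and det B = −1), so B^40 = I since 40 is even.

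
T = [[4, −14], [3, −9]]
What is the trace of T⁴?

97

tr T = −5 and det T = 6, so the characteristic polynomial is λ² − (−5)λ + (6) with roots −3 and −2.
Eigenvectors give P = [[2, −7], [1, −3]] with P⁻¹ = [[−3, 7], [−1, 2]], and T = P·diag(−3, −2)·P⁻¹.
Then T⁴ = P·diag(81, 16)·P⁻¹ = [[162, −112], [81, −48]] · [[−3, 7], [−1, 2]] = [[−374, 910], [−195, 471]].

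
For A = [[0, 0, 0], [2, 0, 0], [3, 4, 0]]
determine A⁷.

[[0, 0, 0], [0, 0, 0], [0, 0, 0]]

A is strictly triangular, hence nilpotent: A³ = 0, so A⁷ = 0.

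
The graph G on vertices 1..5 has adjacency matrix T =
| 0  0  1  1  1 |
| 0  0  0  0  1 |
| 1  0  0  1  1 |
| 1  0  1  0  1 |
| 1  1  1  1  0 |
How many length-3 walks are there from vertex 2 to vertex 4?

2

The number of length-3 walks from vertex 2 to vertex 4 is entry (2,4) of T^3, where T is the adjacency matrix.
T^2 = [[3, 1, 2, 2, 2], [1, 1, 1, 1, 0], [2, 1, 3, 2, 2], [2, 1, 2, 3, 2], [2, 0, 2, 2, 4]]
T^3 = [[6, 2, 7, 7, 8], [2, 0, 2, 2, 4], [7, 2, 6, 7, 8], [7, 2, 7, 6, 8], [8, 4, 8, 8, 6]]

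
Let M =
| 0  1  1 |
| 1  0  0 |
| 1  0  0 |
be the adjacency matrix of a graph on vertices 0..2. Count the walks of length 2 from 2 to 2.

The number of length-2 walks from vertex 2 to vertex 2 is entry (2,2) of M^2, where M is the adjacency matrix.
M^2 = [[2, 0, 0], [0, 1, 1], [0, 1, 1]]

1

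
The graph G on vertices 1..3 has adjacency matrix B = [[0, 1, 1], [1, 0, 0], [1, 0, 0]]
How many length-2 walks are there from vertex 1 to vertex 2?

The number of length-2 walks from vertex 1 to vertex 2 is entry (1,2) of B^2, where B is the adjacency matrix.
B^2 = [[2, 0, 0], [0, 1, 1], [0, 1, 1]]

0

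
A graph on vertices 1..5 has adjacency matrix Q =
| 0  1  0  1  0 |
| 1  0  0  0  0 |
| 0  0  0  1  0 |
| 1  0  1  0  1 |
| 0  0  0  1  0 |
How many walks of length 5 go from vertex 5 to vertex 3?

0

The number of length-5 walks from vertex 5 to vertex 3 is entry (5,3) of Q^5, where Q is the adjacency matrix.
Q^2 = [[2, 0, 1, 0, 1], [0, 1, 0, 1, 0], [1, 0, 1, 0, 1], [0, 1, 0, 3, 0], [1, 0, 1, 0, 1]]
Q^3 = [[0, 2, 0, 4, 0], [2, 0, 1, 0, 1], [0, 1, 0, 3, 0], [4, 0, 3, 0, 3], [0, 1, 0, 3, 0]]
Q^4 = [[6, 0, 4, 0, 4], [0, 2, 0, 4, 0], [4, 0, 3, 0, 3], [0, 4, 0, 10, 0], [4, 0, 3, 0, 3]]
Q^5 = [[0, 6, 0, 14, 0], [6, 0, 4, 0, 4], [0, 4, 0, 10, 0], [14, 0, 10, 0, 10], [0, 4, 0, 10, 0]]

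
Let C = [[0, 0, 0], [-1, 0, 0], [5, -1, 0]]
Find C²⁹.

C is strictly triangular, hence nilpotent: C³ = 0, so C²⁹ = 0.

[[0, 0, 0], [0, 0, 0], [0, 0, 0]]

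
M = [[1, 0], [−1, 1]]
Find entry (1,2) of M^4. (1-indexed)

M = I + N where N = [[0, 0], [−1, 0]] is strictly lower-triangular, so N^2 = 0.
(I + N)^4 = I + 4·N = [[1, 0], [−4, 1]].

0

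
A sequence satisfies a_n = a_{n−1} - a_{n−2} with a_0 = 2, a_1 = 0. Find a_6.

With companion matrix Q = [[1, -1], [1, 0]], [a_n, a_{n−1}]ᵀ = Q·[a_{n−1}, a_{n−2}]ᵀ, so [a_6, a_5]ᵀ = Q⁵·[a_1, a_0]ᵀ.
Q⁵ = [[0, 1], [-1, 1]], giving [a_6, a_5]ᵀ = [[2], [2]].

2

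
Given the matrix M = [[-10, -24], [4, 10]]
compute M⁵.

[[-160, -384], [64, 160]]

tr M = 0 and det M = -4, so the characteristic polynomial is λ² − (0)λ + (-4) with roots -2 and 2.
Eigenvectors give P = [[-3, -2], [1, 1]] with P⁻¹ = [[-1, -2], [1, 3]], and M = P·diag(-2, 2)·P⁻¹.
Then M⁵ = P·diag(-32, 32)·P⁻¹ = [[96, -64], [-32, 32]] · [[-1, -2], [1, 3]] = [[-160, -384], [64, 160]].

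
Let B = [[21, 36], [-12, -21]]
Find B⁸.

tr B = 0 and det B = -9, so the characteristic polynomial is λ² − (0)λ + (-9) with roots 3 and -3.
Eigenvectors give P = [[2, 3], [-1, -2]] with P⁻¹ = [[2, 3], [-1, -2]], and B = P·diag(3, -3)·P⁻¹.
Then B⁸ = P·diag(6561, 6561)·P⁻¹ = [[13122, 19683], [-6561, -13122]] · [[2, 3], [-1, -2]] = [[6561, 0], [0, 6561]].

[[6561, 0], [0, 6561]]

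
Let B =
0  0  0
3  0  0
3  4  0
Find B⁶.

B is strictly triangular, hence nilpotent: B³ = 0, so B⁶ = 0.

[[0, 0, 0], [0, 0, 0], [0, 0, 0]]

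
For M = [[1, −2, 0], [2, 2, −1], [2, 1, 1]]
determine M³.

M² = [[−3, −6, 2], [4, −1, −3], [6, −1, 0]]
M³ = [[−11, −4, 8], [−4, −13, −2], [4, −14, 1]]

[[−11, −4, 8], [−4, −13, −2], [4, −14, 1]]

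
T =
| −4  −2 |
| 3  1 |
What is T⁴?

tr T = −3 and det T = 2, so the characteristic polynomial is λ² − (−3)λ + (2) with roots −1 and −2.
Eigenvectors give P = [[−2, −1], [3, 1]] with P⁻¹ = [[1, 1], [−3, −2]], and T = P·diag(−1, −2)·P⁻¹.
Then T⁴ = P·diag(1, 16)·P⁻¹ = [[−2, −16], [3, 16]] · [[1, 1], [−3, −2]] = [[46, 30], [−45, −29]].

[[46, 30], [−45, −29]]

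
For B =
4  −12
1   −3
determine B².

[[4, −12], [1, −3]]

B² = B (a projection; rank 1, trace 1), so B² = B.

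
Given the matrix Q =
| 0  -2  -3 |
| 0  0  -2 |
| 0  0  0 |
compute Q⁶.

[[0, 0, 0], [0, 0, 0], [0, 0, 0]]

Q is strictly triangular, hence nilpotent: Q³ = 0, so Q⁶ = 0.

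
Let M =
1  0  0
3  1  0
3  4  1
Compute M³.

M = I + N where N = [[0, 0, 0], [3, 0, 0], [3, 4, 0]] is strictly lower-triangular, so N³ = 0.
(I + N)³ = I + 3·N + 3·N² = [[1, 0, 0], [9, 1, 0], [45, 12, 1]].

[[1, 0, 0], [9, 1, 0], [45, 12, 1]]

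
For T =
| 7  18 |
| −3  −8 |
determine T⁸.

tr T = −1 and det T = −2, so the characteristic polynomial is λ² − (−1)λ + (−2) with roots 1 and −2.
Eigenvectors give P = [[−3, −2], [1, 1]] with P⁻¹ = [[−1, −2], [1, 3]], and T = P·diag(1, −2)·P⁻¹.
Then T⁸ = P·diag(1, 256)·P⁻¹ = [[−3, −512], [1, 256]] · [[−1, −2], [1, 3]] = [[−509, −1530], [255, 766]].

[[−509, −1530], [255, 766]]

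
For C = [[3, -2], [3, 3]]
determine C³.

C² = [[3, -12], [18, 3]]
C³ = [[-27, -42], [63, -27]]

[[-27, -42], [63, -27]]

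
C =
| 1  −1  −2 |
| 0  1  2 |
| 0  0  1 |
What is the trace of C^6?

3

C = I + N where N = [[0, −1, −2], [0, 0, 2], [0, 0, 0]] is strictly upper-triangular, so N^3 = 0.
(I + N)^6 = I + 6·N + 15·N^2 = [[1, −6, −42], [0, 1, 12], [0, 0, 1]].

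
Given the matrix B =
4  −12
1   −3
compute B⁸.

[[4, −12], [1, −3]]

B² = B (a projection; rank 1, trace 1), so B⁸ = B.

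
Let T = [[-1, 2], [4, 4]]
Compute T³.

[[15, 42], [84, 120]]

T² = [[9, 6], [12, 24]]
T³ = [[15, 42], [84, 120]]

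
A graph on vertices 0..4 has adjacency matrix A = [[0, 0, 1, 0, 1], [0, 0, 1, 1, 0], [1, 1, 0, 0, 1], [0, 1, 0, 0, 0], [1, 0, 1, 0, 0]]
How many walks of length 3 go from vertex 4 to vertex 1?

The number of length-3 walks from vertex 4 to vertex 1 is entry (4,1) of A^3, where A is the adjacency matrix.
A^2 = [[2, 1, 1, 0, 1], [1, 2, 0, 0, 1], [1, 0, 3, 1, 1], [0, 0, 1, 1, 0], [1, 1, 1, 0, 2]]
A^3 = [[2, 1, 4, 1, 3], [1, 0, 4, 2, 1], [4, 4, 2, 0, 4], [1, 2, 0, 0, 1], [3, 1, 4, 1, 2]]

1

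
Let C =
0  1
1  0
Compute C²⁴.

C² = I (check: tr C = 0 and det C = -1), so C²⁴ = I since 24 is even.

[[1, 0], [0, 1]]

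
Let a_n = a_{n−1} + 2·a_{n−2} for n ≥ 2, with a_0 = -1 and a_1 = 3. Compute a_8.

With companion matrix T = [[1, 2], [1, 0]], [a_n, a_{n−1}]ᵀ = T·[a_{n−1}, a_{n−2}]ᵀ, so [a_8, a_7]ᵀ = T⁷·[a_1, a_0]ᵀ.
T⁷ = [[85, 86], [43, 42]], giving [a_8, a_7]ᵀ = [[169], [87]].

169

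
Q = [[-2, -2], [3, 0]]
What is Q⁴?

[[-20, -32], [48, 12]]

Q² = [[-2, 4], [-6, -6]]
Q³ = [[16, 4], [-6, 12]]
Q⁴ = [[-20, -32], [48, 12]]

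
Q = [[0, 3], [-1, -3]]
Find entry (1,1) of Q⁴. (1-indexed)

Q² = [[-3, -9], [3, 6]]
Q³ = [[9, 18], [-6, -9]]
Q⁴ = [[-18, -27], [9, 9]]

-18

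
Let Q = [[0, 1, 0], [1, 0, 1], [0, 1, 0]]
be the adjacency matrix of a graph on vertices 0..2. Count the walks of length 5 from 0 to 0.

The number of length-5 walks from vertex 0 to vertex 0 is entry (0,0) of Q⁵, where Q is the adjacency matrix.
Q² = [[1, 0, 1], [0, 2, 0], [1, 0, 1]]
Q³ = [[0, 2, 0], [2, 0, 2], [0, 2, 0]]
Q⁴ = [[2, 0, 2], [0, 4, 0], [2, 0, 2]]
Q⁵ = [[0, 4, 0], [4, 0, 4], [0, 4, 0]]

0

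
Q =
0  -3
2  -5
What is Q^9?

tr Q = -5 and det Q = 6, so the characteristic polynomial is λ² − (-5)λ + (6) with roots -2 and -3.
Eigenvectors give P = [[3, 1], [2, 1]] with P⁻¹ = [[1, -1], [-2, 3]], and Q = P·diag(-2, -3)·P⁻¹.
Then Q^9 = P·diag(-512, -19683)·P⁻¹ = [[-1536, -19683], [-1024, -19683]] · [[1, -1], [-2, 3]] = [[37830, -57513], [38342, -58025]].

[[37830, -57513], [38342, -58025]]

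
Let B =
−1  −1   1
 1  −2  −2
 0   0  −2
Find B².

[[0, 3, −1], [−3, 3, 9], [0, 0, 4]]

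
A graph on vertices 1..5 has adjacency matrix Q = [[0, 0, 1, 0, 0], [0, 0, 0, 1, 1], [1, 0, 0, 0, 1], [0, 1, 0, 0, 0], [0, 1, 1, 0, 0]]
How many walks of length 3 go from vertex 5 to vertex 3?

The number of length-3 walks from vertex 5 to vertex 3 is entry (5,3) of Q³, where Q is the adjacency matrix.
Q² = [[1, 0, 0, 0, 1], [0, 2, 1, 0, 0], [0, 1, 2, 0, 0], [0, 0, 0, 1, 1], [1, 0, 0, 1, 2]]
Q³ = [[0, 1, 2, 0, 0], [1, 0, 0, 2, 3], [2, 0, 0, 1, 3], [0, 2, 1, 0, 0], [0, 3, 3, 0, 0]]

3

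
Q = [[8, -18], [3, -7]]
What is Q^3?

tr Q = 1 and det Q = -2, so the characteristic polynomial is λ² − (1)λ + (-2) with roots 2 and -1.
Eigenvectors give P = [[3, -2], [1, -1]] with P⁻¹ = [[1, -2], [1, -3]], and Q = P·diag(2, -1)·P⁻¹.
Then Q^3 = P·diag(8, -1)·P⁻¹ = [[24, 2], [8, 1]] · [[1, -2], [1, -3]] = [[26, -54], [9, -19]].

[[26, -54], [9, -19]]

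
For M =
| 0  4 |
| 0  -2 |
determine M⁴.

[[0, -32], [0, 16]]

M² = [[0, -8], [0, 4]]
M³ = [[0, 16], [0, -8]]
M⁴ = [[0, -32], [0, 16]]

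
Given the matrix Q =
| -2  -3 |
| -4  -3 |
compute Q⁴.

[[556, 555], [740, 741]]

Q² = [[16, 15], [20, 21]]
Q³ = [[-92, -93], [-124, -123]]
Q⁴ = [[556, 555], [740, 741]]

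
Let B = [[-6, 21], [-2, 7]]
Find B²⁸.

B² = B (a projection; rank 1, trace 1), so B²⁸ = B.

[[-6, 21], [-2, 7]]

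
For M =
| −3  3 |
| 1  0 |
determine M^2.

[[12, −9], [−3, 3]]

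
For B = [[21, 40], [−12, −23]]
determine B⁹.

tr B = −2 and det B = −3, so the characteristic polynomial is λ² − (−2)λ + (−3) with roots 1 and −3.
Eigenvectors give P = [[−2, −5], [1, 3]] with P⁻¹ = [[−3, −5], [1, 2]], and B = P·diag(1, −3)·P⁻¹.
Then B⁹ = P·diag(1, −19683)·P⁻¹ = [[−2, 98415], [1, −59049]] · [[−3, −5], [1, 2]] = [[98421, 196840], [−59052, −118103]].

[[98421, 196840], [−59052, −118103]]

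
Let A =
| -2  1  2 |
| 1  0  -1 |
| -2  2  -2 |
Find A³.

[[18, -17, 18], [-9, 8, -7], [-22, 6, 30]]

A² = [[1, 2, -9], [0, -1, 4], [10, -6, -2]]
A³ = [[18, -17, 18], [-9, 8, -7], [-22, 6, 30]]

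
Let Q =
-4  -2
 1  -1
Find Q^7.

[[-4246, -4118], [2059, 1931]]

tr Q = -5 and det Q = 6, so the characteristic polynomial is λ² − (-5)λ + (6) with roots -2 and -3.
Eigenvectors give P = [[1, -2], [-1, 1]] with P⁻¹ = [[-1, -2], [-1, -1]], and Q = P·diag(-2, -3)·P⁻¹.
Then Q^7 = P·diag(-128, -2187)·P⁻¹ = [[-128, 4374], [128, -2187]] · [[-1, -2], [-1, -1]] = [[-4246, -4118], [2059, 1931]].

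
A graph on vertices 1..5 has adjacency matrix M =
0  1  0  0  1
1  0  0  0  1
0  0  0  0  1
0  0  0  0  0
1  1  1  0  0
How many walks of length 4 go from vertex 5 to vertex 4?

The number of length-4 walks from vertex 5 to vertex 4 is entry (5,4) of M⁴, where M is the adjacency matrix.
M² = [[2, 1, 1, 0, 1], [1, 2, 1, 0, 1], [1, 1, 1, 0, 0], [0, 0, 0, 0, 0], [1, 1, 0, 0, 3]]
M³ = [[2, 3, 1, 0, 4], [3, 2, 1, 0, 4], [1, 1, 0, 0, 3], [0, 0, 0, 0, 0], [4, 4, 3, 0, 2]]
M⁴ = [[7, 6, 4, 0, 6], [6, 7, 4, 0, 6], [4, 4, 3, 0, 2], [0, 0, 0, 0, 0], [6, 6, 2, 0, 11]]

0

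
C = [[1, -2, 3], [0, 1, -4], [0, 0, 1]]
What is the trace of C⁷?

C = I + N where N = [[0, -2, 3], [0, 0, -4], [0, 0, 0]] is strictly upper-triangular, so N³ = 0.
(I + N)⁷ = I + 7·N + 21·N² = [[1, -14, 189], [0, 1, -28], [0, 0, 1]].

3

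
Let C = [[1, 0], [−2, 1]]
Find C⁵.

C = I + N where N = [[0, 0], [−2, 0]] is strictly lower-triangular, so N² = 0.
(I + N)⁵ = I + 5·N = [[1, 0], [−10, 1]].

[[1, 0], [−10, 1]]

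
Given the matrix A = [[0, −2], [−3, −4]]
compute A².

[[6, 8], [12, 22]]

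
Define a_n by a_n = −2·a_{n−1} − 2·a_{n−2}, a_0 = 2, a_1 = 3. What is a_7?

−56

With companion matrix M = [[−2, −2], [1, 0]], [a_n, a_{n−1}]ᵀ = M·[a_{n−1}, a_{n−2}]ᵀ, so [a_7, a_6]ᵀ = M⁶·[a_1, a_0]ᵀ.
M⁶ = [[−8, −16], [8, 8]], giving [a_7, a_6]ᵀ = [[−56], [40]].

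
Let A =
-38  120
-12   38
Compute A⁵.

[[-608, 1920], [-192, 608]]

tr A = 0 and det A = -4, so the characteristic polynomial is λ² − (0)λ + (-4) with roots 2 and -2.
Eigenvectors give P = [[3, -10], [1, -3]] with P⁻¹ = [[-3, 10], [-1, 3]], and A = P·diag(2, -2)·P⁻¹.
Then A⁵ = P·diag(32, -32)·P⁻¹ = [[96, 320], [32, 96]] · [[-3, 10], [-1, 3]] = [[-608, 1920], [-192, 608]].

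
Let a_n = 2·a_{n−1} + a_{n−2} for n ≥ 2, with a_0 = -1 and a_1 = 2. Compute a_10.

With companion matrix B = [[2, 1], [1, 0]], [a_n, a_{n−1}]ᵀ = B·[a_{n−1}, a_{n−2}]ᵀ, so [a_10, a_9]ᵀ = B^9·[a_1, a_0]ᵀ.
B^9 = [[2378, 985], [985, 408]], giving [a_10, a_9]ᵀ = [[3771], [1562]].

3771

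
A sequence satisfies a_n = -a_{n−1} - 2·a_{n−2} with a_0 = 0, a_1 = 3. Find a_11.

69

With companion matrix T = [[-1, -2], [1, 0]], [a_n, a_{n−1}]ᵀ = T·[a_{n−1}, a_{n−2}]ᵀ, so [a_11, a_10]ᵀ = T¹⁰·[a_1, a_0]ᵀ.
T¹⁰ = [[23, -22], [11, 34]], giving [a_11, a_10]ᵀ = [[69], [33]].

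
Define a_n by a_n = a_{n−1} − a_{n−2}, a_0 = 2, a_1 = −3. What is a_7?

−3

With companion matrix B = [[1, −1], [1, 0]], [a_n, a_{n−1}]ᵀ = B·[a_{n−1}, a_{n−2}]ᵀ, so [a_7, a_6]ᵀ = B^6·[a_1, a_0]ᵀ.
B^6 = [[1, 0], [0, 1]], giving [a_7, a_6]ᵀ = [[−3], [2]].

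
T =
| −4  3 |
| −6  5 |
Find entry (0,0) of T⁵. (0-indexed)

−34

tr T = 1 and det T = −2, so the characteristic polynomial is λ² − (1)λ + (−2) with roots −1 and 2.
Eigenvectors give P = [[1, −1], [1, −2]] with P⁻¹ = [[2, −1], [1, −1]], and T = P·diag(−1, 2)·P⁻¹.
Then T⁵ = P·diag(−1, 32)·P⁻¹ = [[−1, −32], [−1, −64]] · [[2, −1], [1, −1]] = [[−34, 33], [−66, 65]].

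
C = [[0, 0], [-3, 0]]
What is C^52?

C is strictly triangular, hence nilpotent: C^2 = 0, so C^52 = 0.

[[0, 0], [0, 0]]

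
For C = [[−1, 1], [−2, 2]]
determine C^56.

[[−1, 1], [−2, 2]]

C² = C (a projection; rank 1, trace 1), so C^56 = C.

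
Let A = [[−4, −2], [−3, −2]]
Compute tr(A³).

−180

A² = [[22, 12], [18, 10]]
A³ = [[−124, −68], [−102, −56]]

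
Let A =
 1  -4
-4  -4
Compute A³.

[[-31, -116], [-116, -176]]

A² = [[17, 12], [12, 32]]
A³ = [[-31, -116], [-116, -176]]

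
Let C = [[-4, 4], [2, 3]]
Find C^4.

[[584, -164], [-82, 297]]

C^2 = [[24, -4], [-2, 17]]
C^3 = [[-104, 84], [42, 43]]
C^4 = [[584, -164], [-82, 297]]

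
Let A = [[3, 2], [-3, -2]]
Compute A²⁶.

A² = A (a projection; rank 1, trace 1), so A²⁶ = A.

[[3, 2], [-3, -2]]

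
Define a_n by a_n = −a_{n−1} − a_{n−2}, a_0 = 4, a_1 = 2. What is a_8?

With companion matrix A = [[−1, −1], [1, 0]], [a_n, a_{n−1}]ᵀ = A·[a_{n−1}, a_{n−2}]ᵀ, so [a_8, a_7]ᵀ = A⁷·[a_1, a_0]ᵀ.
A⁷ = [[−1, −1], [1, 0]], giving [a_8, a_7]ᵀ = [[−6], [2]].

−6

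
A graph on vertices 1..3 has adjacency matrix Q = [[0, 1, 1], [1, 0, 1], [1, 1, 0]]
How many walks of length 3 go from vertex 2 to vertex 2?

The number of length-3 walks from vertex 2 to vertex 2 is entry (2,2) of Q³, where Q is the adjacency matrix.
Q² = [[2, 1, 1], [1, 2, 1], [1, 1, 2]]
Q³ = [[2, 3, 3], [3, 2, 3], [3, 3, 2]]

2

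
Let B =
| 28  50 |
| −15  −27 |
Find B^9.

tr B = 1 and det B = −6, so the characteristic polynomial is λ² − (1)λ + (−6) with roots −2 and 3.
Eigenvectors give P = [[−5, −2], [3, 1]] with P⁻¹ = [[1, 2], [−3, −5]], and B = P·diag(−2, 3)·P⁻¹.
Then B^9 = P·diag(−512, 19683)·P⁻¹ = [[2560, −39366], [−1536, 19683]] · [[1, 2], [−3, −5]] = [[120658, 201950], [−60585, −101487]].

[[120658, 201950], [−60585, −101487]]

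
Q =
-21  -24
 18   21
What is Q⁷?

tr Q = 0 and det Q = -9, so the characteristic polynomial is λ² − (0)λ + (-9) with roots 3 and -3.
Eigenvectors give P = [[-1, -4], [1, 3]] with P⁻¹ = [[3, 4], [-1, -1]], and Q = P·diag(3, -3)·P⁻¹.
Then Q⁷ = P·diag(2187, -2187)·P⁻¹ = [[-2187, 8748], [2187, -6561]] · [[3, 4], [-1, -1]] = [[-15309, -17496], [13122, 15309]].

[[-15309, -17496], [13122, 15309]]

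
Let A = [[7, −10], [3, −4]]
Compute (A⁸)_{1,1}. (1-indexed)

tr A = 3 and det A = 2, so the characteristic polynomial is λ² − (3)λ + (2) with roots 2 and 1.
Eigenvectors give P = [[2, 5], [1, 3]] with P⁻¹ = [[3, −5], [−1, 2]], and A = P·diag(2, 1)·P⁻¹.
Then A⁸ = P·diag(256, 1)·P⁻¹ = [[512, 5], [256, 3]] · [[3, −5], [−1, 2]] = [[1531, −2550], [765, −1274]].

1531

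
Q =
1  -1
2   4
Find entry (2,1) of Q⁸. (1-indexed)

tr Q = 5 and det Q = 6, so the characteristic polynomial is λ² − (5)λ + (6) with roots 3 and 2.
Eigenvectors give P = [[1, -1], [-2, 1]] with P⁻¹ = [[-1, -1], [-2, -1]], and Q = P·diag(3, 2)·P⁻¹.
Then Q⁸ = P·diag(6561, 256)·P⁻¹ = [[6561, -256], [-13122, 256]] · [[-1, -1], [-2, -1]] = [[-6049, -6305], [12610, 12866]].

12610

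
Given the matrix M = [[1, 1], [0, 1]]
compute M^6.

[[1, 6], [0, 1]]

M = I + N where N = [[0, 1], [0, 0]] is strictly upper-triangular, so N^2 = 0.
(I + N)^6 = I + 6·N = [[1, 6], [0, 1]].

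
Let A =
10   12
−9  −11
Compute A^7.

tr A = −1 and det A = −2, so the characteristic polynomial is λ² − (−1)λ + (−2) with roots 1 and −2.
Eigenvectors give P = [[4, −1], [−3, 1]] with P⁻¹ = [[1, 1], [3, 4]], and A = P·diag(1, −2)·P⁻¹.
Then A^7 = P·diag(1, −128)·P⁻¹ = [[4, 128], [−3, −128]] · [[1, 1], [3, 4]] = [[388, 516], [−387, −515]].

[[388, 516], [−387, −515]]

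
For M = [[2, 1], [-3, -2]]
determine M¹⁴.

M² = I (check: tr M = 0 and det M = -1), so M¹⁴ = I since 14 is even.

[[1, 0], [0, 1]]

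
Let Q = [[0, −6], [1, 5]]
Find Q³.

[[−30, −114], [19, 65]]

tr Q = 5 and det Q = 6, so the characteristic polynomial is λ² − (5)λ + (6) with roots 3 and 2.
Eigenvectors give P = [[−2, −3], [1, 1]] with P⁻¹ = [[1, 3], [−1, −2]], and Q = P·diag(3, 2)·P⁻¹.
Then Q³ = P·diag(27, 8)·P⁻¹ = [[−54, −24], [27, 8]] · [[1, 3], [−1, −2]] = [[−30, −114], [19, 65]].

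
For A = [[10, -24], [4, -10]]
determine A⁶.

[[64, 0], [0, 64]]

tr A = 0 and det A = -4, so the characteristic polynomial is λ² − (0)λ + (-4) with roots 2 and -2.
Eigenvectors give P = [[3, 2], [1, 1]] with P⁻¹ = [[1, -2], [-1, 3]], and A = P·diag(2, -2)·P⁻¹.
Then A⁶ = P·diag(64, 64)·P⁻¹ = [[192, 128], [64, 64]] · [[1, -2], [-1, 3]] = [[64, 0], [0, 64]].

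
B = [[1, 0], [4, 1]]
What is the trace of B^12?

2

B = I + N where N = [[0, 0], [4, 0]] is strictly lower-triangular, so N^2 = 0.
(I + N)^12 = I + 12·N = [[1, 0], [48, 1]].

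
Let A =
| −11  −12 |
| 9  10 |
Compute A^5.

tr A = −1 and det A = −2, so the characteristic polynomial is λ² − (−1)λ + (−2) with roots −2 and 1.
Eigenvectors give P = [[4, −1], [−3, 1]] with P⁻¹ = [[1, 1], [3, 4]], and A = P·diag(−2, 1)·P⁻¹.
Then A^5 = P·diag(−32, 1)·P⁻¹ = [[−128, −1], [96, 1]] · [[1, 1], [3, 4]] = [[−131, −132], [99, 100]].

[[−131, −132], [99, 100]]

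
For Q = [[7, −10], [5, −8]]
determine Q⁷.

[[2443, −4630], [2315, −4502]]

tr Q = −1 and det Q = −6, so the characteristic polynomial is λ² − (−1)λ + (−6) with roots −3 and 2.
Eigenvectors give P = [[1, 2], [1, 1]] with P⁻¹ = [[−1, 2], [1, −1]], and Q = P·diag(−3, 2)·P⁻¹.
Then Q⁷ = P·diag(−2187, 128)·P⁻¹ = [[−2187, 256], [−2187, 128]] · [[−1, 2], [1, −1]] = [[2443, −4630], [2315, −4502]].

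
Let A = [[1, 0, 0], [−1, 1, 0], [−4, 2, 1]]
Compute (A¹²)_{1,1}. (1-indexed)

A = I + N where N = [[0, 0, 0], [−1, 0, 0], [−4, 2, 0]] is strictly lower-triangular, so N³ = 0.
(I + N)¹² = I + 12·N + 66·N² = [[1, 0, 0], [−12, 1, 0], [−180, 24, 1]].

1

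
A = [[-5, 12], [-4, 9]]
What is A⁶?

tr A = 4 and det A = 3, so the characteristic polynomial is λ² − (4)λ + (3) with roots 1 and 3.
Eigenvectors give P = [[2, -3], [1, -2]] with P⁻¹ = [[2, -3], [1, -2]], and A = P·diag(1, 3)·P⁻¹.
Then A⁶ = P·diag(1, 729)·P⁻¹ = [[2, -2187], [1, -1458]] · [[2, -3], [1, -2]] = [[-2183, 4368], [-1456, 2913]].

[[-2183, 4368], [-1456, 2913]]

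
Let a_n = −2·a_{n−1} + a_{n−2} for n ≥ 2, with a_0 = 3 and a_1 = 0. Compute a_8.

With companion matrix M = [[−2, 1], [1, 0]], [a_n, a_{n−1}]ᵀ = M·[a_{n−1}, a_{n−2}]ᵀ, so [a_8, a_7]ᵀ = M⁷·[a_1, a_0]ᵀ.
M⁷ = [[−408, 169], [169, −70]], giving [a_8, a_7]ᵀ = [[507], [−210]].

507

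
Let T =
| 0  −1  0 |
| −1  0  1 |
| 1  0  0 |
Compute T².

[[1, 0, −1], [1, 1, 0], [0, −1, 0]]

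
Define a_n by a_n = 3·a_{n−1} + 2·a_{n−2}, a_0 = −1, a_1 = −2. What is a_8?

−16084

With companion matrix A = [[3, 2], [1, 0]], [a_n, a_{n−1}]ᵀ = A·[a_{n−1}, a_{n−2}]ᵀ, so [a_8, a_7]ᵀ = A^7·[a_1, a_0]ᵀ.
A^7 = [[6279, 3526], [1763, 990]], giving [a_8, a_7]ᵀ = [[−16084], [−4516]].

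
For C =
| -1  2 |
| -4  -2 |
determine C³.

C² = [[-7, -6], [12, -4]]
C³ = [[31, -2], [4, 32]]

[[31, -2], [4, 32]]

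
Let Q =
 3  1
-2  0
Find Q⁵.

[[63, 31], [-62, -30]]

tr Q = 3 and det Q = 2, so the characteristic polynomial is λ² − (3)λ + (2) with roots 1 and 2.
Eigenvectors give P = [[1, -1], [-2, 1]] with P⁻¹ = [[-1, -1], [-2, -1]], and Q = P·diag(1, 2)·P⁻¹.
Then Q⁵ = P·diag(1, 32)·P⁻¹ = [[1, -32], [-2, 32]] · [[-1, -1], [-2, -1]] = [[63, 31], [-62, -30]].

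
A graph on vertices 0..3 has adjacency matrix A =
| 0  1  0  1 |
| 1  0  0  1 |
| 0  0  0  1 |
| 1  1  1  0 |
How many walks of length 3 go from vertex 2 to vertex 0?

The number of length-3 walks from vertex 2 to vertex 0 is entry (2,0) of A³, where A is the adjacency matrix.
A² = [[2, 1, 1, 1], [1, 2, 1, 1], [1, 1, 1, 0], [1, 1, 0, 3]]
A³ = [[2, 3, 1, 4], [3, 2, 1, 4], [1, 1, 0, 3], [4, 4, 3, 2]]

1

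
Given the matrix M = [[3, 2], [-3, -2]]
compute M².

[[3, 2], [-3, -2]]

M² = M (a projection; rank 1, trace 1), so M² = M.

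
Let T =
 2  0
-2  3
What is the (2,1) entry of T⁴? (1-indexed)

-130

T² = [[4, 0], [-10, 9]]
T³ = [[8, 0], [-38, 27]]
T⁴ = [[16, 0], [-130, 81]]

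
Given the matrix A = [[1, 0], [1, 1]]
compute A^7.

[[1, 0], [7, 1]]

A = I + N where N = [[0, 0], [1, 0]] is strictly lower-triangular, so N^2 = 0.
(I + N)^7 = I + 7·N = [[1, 0], [7, 1]].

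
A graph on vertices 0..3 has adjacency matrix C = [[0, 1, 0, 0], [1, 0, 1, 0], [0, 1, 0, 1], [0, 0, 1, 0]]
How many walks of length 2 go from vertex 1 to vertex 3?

The number of length-2 walks from vertex 1 to vertex 3 is entry (1,3) of C², where C is the adjacency matrix.
C² = [[1, 0, 1, 0], [0, 2, 0, 1], [1, 0, 2, 0], [0, 1, 0, 1]]

1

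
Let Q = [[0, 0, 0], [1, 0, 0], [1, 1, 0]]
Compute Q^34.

Q is strictly triangular, hence nilpotent: Q^3 = 0, so Q^34 = 0.

[[0, 0, 0], [0, 0, 0], [0, 0, 0]]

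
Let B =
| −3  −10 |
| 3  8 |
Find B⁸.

tr B = 5 and det B = 6, so the characteristic polynomial is λ² − (5)λ + (6) with roots 2 and 3.
Eigenvectors give P = [[−2, −5], [1, 3]] with P⁻¹ = [[−3, −5], [1, 2]], and B = P·diag(2, 3)·P⁻¹.
Then B⁸ = P·diag(256, 6561)·P⁻¹ = [[−512, −32805], [256, 19683]] · [[−3, −5], [1, 2]] = [[−31269, −63050], [18915, 38086]].

[[−31269, −63050], [18915, 38086]]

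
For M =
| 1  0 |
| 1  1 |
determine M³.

[[1, 0], [3, 1]]

M = I + N where N = [[0, 0], [1, 0]] is strictly lower-triangular, so N² = 0.
(I + N)³ = I + 3·N = [[1, 0], [3, 1]].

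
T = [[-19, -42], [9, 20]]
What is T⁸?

tr T = 1 and det T = -2, so the characteristic polynomial is λ² − (1)λ + (-2) with roots 2 and -1.
Eigenvectors give P = [[-2, 7], [1, -3]] with P⁻¹ = [[3, 7], [1, 2]], and T = P·diag(2, -1)·P⁻¹.
Then T⁸ = P·diag(256, 1)·P⁻¹ = [[-512, 7], [256, -3]] · [[3, 7], [1, 2]] = [[-1529, -3570], [765, 1786]].

[[-1529, -3570], [765, 1786]]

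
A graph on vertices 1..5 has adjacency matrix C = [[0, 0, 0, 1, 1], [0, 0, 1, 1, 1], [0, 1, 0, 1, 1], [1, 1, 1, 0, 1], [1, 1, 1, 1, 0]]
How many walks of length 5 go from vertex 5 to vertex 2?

The number of length-5 walks from vertex 5 to vertex 2 is entry (5,2) of C⁵, where C is the adjacency matrix.
C² = [[2, 2, 2, 1, 1], [2, 3, 2, 2, 2], [2, 2, 3, 2, 2], [1, 2, 2, 4, 3], [1, 2, 2, 3, 4]]
C³ = [[2, 4, 4, 7, 7], [4, 6, 7, 9, 9], [4, 7, 6, 9, 9], [7, 9, 9, 8, 9], [7, 9, 9, 9, 8]]
C⁴ = [[14, 18, 18, 17, 17], [18, 25, 24, 26, 26], [18, 24, 25, 26, 26], [17, 26, 26, 34, 33], [17, 26, 26, 33, 34]]
C⁵ = [[34, 52, 52, 67, 67], [52, 76, 77, 93, 93], [52, 77, 76, 93, 93], [67, 93, 93, 102, 103], [67, 93, 93, 103, 102]]

93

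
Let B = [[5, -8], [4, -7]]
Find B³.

tr B = -2 and det B = -3, so the characteristic polynomial is λ² − (-2)λ + (-3) with roots -3 and 1.
Eigenvectors give P = [[-1, 2], [-1, 1]] with P⁻¹ = [[1, -2], [1, -1]], and B = P·diag(-3, 1)·P⁻¹.
Then B³ = P·diag(-27, 1)·P⁻¹ = [[27, 2], [27, 1]] · [[1, -2], [1, -1]] = [[29, -56], [28, -55]].

[[29, -56], [28, -55]]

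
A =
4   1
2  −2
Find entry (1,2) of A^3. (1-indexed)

A^2 = [[18, 2], [4, 6]]
A^3 = [[76, 14], [28, −8]]

14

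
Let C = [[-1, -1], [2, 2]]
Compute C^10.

[[-1, -1], [2, 2]]

C² = C (a projection; rank 1, trace 1), so C^10 = C.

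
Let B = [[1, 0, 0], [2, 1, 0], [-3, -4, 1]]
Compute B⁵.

B = I + N where N = [[0, 0, 0], [2, 0, 0], [-3, -4, 0]] is strictly lower-triangular, so N³ = 0.
(I + N)⁵ = I + 5·N + 10·N² = [[1, 0, 0], [10, 1, 0], [-95, -20, 1]].

[[1, 0, 0], [10, 1, 0], [-95, -20, 1]]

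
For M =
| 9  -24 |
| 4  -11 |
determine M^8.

tr M = -2 and det M = -3, so the characteristic polynomial is λ² − (-2)λ + (-3) with roots 1 and -3.
Eigenvectors give P = [[3, -2], [1, -1]] with P⁻¹ = [[1, -2], [1, -3]], and M = P·diag(1, -3)·P⁻¹.
Then M^8 = P·diag(1, 6561)·P⁻¹ = [[3, -13122], [1, -6561]] · [[1, -2], [1, -3]] = [[-13119, 39360], [-6560, 19681]].

[[-13119, 39360], [-6560, 19681]]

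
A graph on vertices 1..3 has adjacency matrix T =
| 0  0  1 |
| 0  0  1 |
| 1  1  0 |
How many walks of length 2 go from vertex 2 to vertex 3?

The number of length-2 walks from vertex 2 to vertex 3 is entry (2,3) of T^2, where T is the adjacency matrix.
T^2 = [[1, 1, 0], [1, 1, 0], [0, 0, 2]]

0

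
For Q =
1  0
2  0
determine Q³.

Q² = [[1, 0], [2, 0]]
Q³ = [[1, 0], [2, 0]]

[[1, 0], [2, 0]]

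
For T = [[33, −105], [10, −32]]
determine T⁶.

[[4719, −13965], [1330, −3926]]

tr T = 1 and det T = −6, so the characteristic polynomial is λ² − (1)λ + (−6) with roots −2 and 3.
Eigenvectors give P = [[3, 7], [1, 2]] with P⁻¹ = [[−2, 7], [1, −3]], and T = P·diag(−2, 3)·P⁻¹.
Then T⁶ = P·diag(64, 729)·P⁻¹ = [[192, 5103], [64, 1458]] · [[−2, 7], [1, −3]] = [[4719, −13965], [1330, −3926]].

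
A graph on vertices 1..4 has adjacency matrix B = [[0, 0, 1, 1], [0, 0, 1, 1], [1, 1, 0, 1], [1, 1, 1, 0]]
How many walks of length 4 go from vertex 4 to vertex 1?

9

The number of length-4 walks from vertex 4 to vertex 1 is entry (4,1) of B⁴, where B is the adjacency matrix.
B² = [[2, 2, 1, 1], [2, 2, 1, 1], [1, 1, 3, 2], [1, 1, 2, 3]]
B³ = [[2, 2, 5, 5], [2, 2, 5, 5], [5, 5, 4, 5], [5, 5, 5, 4]]
B⁴ = [[10, 10, 9, 9], [10, 10, 9, 9], [9, 9, 15, 14], [9, 9, 14, 15]]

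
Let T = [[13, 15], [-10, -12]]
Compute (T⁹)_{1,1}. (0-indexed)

-40902

tr T = 1 and det T = -6, so the characteristic polynomial is λ² − (1)λ + (-6) with roots 3 and -2.
Eigenvectors give P = [[3, -1], [-2, 1]] with P⁻¹ = [[1, 1], [2, 3]], and T = P·diag(3, -2)·P⁻¹.
Then T⁹ = P·diag(19683, -512)·P⁻¹ = [[59049, 512], [-39366, -512]] · [[1, 1], [2, 3]] = [[60073, 60585], [-40390, -40902]].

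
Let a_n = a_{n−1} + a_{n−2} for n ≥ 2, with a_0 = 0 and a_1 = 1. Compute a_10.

55

With companion matrix Q = [[1, 1], [1, 0]], [a_n, a_{n−1}]ᵀ = Q·[a_{n−1}, a_{n−2}]ᵀ, so [a_10, a_9]ᵀ = Q⁹·[a_1, a_0]ᵀ.
Q⁹ = [[55, 34], [34, 21]], giving [a_10, a_9]ᵀ = [[55], [34]].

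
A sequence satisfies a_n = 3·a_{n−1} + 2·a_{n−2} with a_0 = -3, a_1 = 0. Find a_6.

-834

With companion matrix B = [[3, 2], [1, 0]], [a_n, a_{n−1}]ᵀ = B·[a_{n−1}, a_{n−2}]ᵀ, so [a_6, a_5]ᵀ = B^5·[a_1, a_0]ᵀ.
B^5 = [[495, 278], [139, 78]], giving [a_6, a_5]ᵀ = [[-834], [-234]].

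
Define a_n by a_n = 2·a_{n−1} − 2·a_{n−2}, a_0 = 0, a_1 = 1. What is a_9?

With companion matrix C = [[2, −2], [1, 0]], [a_n, a_{n−1}]ᵀ = C·[a_{n−1}, a_{n−2}]ᵀ, so [a_9, a_8]ᵀ = C^8·[a_1, a_0]ᵀ.
C^8 = [[16, 0], [0, 16]], giving [a_9, a_8]ᵀ = [[16], [0]].

16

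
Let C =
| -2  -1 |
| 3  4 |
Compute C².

[[1, -2], [6, 13]]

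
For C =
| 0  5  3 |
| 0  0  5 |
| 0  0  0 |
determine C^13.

[[0, 0, 0], [0, 0, 0], [0, 0, 0]]

C is strictly triangular, hence nilpotent: C^3 = 0, so C^13 = 0.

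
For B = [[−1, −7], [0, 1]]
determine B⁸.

[[1, 0], [0, 1]]

B² = I (check: tr B = 0 and det B = −1), so B⁸ = I since 8 is even.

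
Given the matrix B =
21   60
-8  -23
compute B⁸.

[[-32799, -98400], [13120, 39361]]

tr B = -2 and det B = -3, so the characteristic polynomial is λ² − (-2)λ + (-3) with roots -3 and 1.
Eigenvectors give P = [[5, 3], [-2, -1]] with P⁻¹ = [[-1, -3], [2, 5]], and B = P·diag(-3, 1)·P⁻¹.
Then B⁸ = P·diag(6561, 1)·P⁻¹ = [[32805, 3], [-13122, -1]] · [[-1, -3], [2, 5]] = [[-32799, -98400], [13120, 39361]].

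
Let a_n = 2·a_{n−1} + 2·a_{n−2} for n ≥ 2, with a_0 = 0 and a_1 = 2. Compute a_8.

1792

With companion matrix B = [[2, 2], [1, 0]], [a_n, a_{n−1}]ᵀ = B·[a_{n−1}, a_{n−2}]ᵀ, so [a_8, a_7]ᵀ = B⁷·[a_1, a_0]ᵀ.
B⁷ = [[896, 656], [328, 240]], giving [a_8, a_7]ᵀ = [[1792], [656]].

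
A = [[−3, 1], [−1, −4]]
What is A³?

A² = [[8, −7], [7, 15]]
A³ = [[−17, 36], [−36, −53]]

[[−17, 36], [−36, −53]]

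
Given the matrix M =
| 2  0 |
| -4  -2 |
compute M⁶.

[[64, 0], [0, 64]]

tr M = 0 and det M = -4, so the characteristic polynomial is λ² − (0)λ + (-4) with roots -2 and 2.
Eigenvectors give P = [[0, -1], [1, 1]] with P⁻¹ = [[1, 1], [-1, 0]], and M = P·diag(-2, 2)·P⁻¹.
Then M⁶ = P·diag(64, 64)·P⁻¹ = [[0, -64], [64, 64]] · [[1, 1], [-1, 0]] = [[64, 0], [0, 64]].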